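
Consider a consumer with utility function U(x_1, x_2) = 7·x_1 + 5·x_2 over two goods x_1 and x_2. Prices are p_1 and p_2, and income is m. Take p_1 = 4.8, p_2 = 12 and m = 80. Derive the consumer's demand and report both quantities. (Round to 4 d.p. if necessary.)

x_1* = 16.6667, x_2* = 0

Perfect substitutes: compare marginal utility per dollar. 7/p_1 vs 5/p_2 → 1.4583 vs 0.4167.
x_1 gives more utility per dollar, so spend all income on x_1: x_1* = m/p_1, x_2* = 0.
Numerically: x_1* = 16.6667, x_2* = 0.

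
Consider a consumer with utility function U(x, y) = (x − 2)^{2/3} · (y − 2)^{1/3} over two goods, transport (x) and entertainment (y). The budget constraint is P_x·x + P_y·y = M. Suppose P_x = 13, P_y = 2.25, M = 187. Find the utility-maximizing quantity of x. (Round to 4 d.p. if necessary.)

x* = 10.0256

This is Cobb-Douglas in (x−2, y−2): tangency gives 2/3·P_y·(y−2) = 1/3·P_x·(x−2).
After buying the subsistence bundle (2, 2), a share 2/3 of the remaining income goes to x: x* = 2 + 2/3·(M − 2P_x − 2P_y)/P_x.
Discretionary income = 187 − 2·13 − 2·2.25 = 156.5; x* = 2 + 2/3·156.5/13 = 10.0256.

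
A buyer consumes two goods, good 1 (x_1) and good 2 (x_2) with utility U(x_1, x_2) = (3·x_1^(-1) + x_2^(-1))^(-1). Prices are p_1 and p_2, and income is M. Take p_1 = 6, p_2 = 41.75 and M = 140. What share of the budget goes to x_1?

share on x_1 = 0.3964

MRS = MU_x_1/MU_x_2 = 3·(x_2/x_1)^(2). Set equal to p_1/p_2.
Solve for the ratio: x_2/x_1 = [(1/3)·p_1/p_2]^(0.5).
With the ratio pinned down, the budget gives x_1* = M/(p_1 + p_2·(x_2/x_1)) and x_2* = (x_2/x_1)·x_1*.
Numerically x_2/x_1 = 0.21887, so x_1* = 140/(6 + 41.75·0.21887) = 9.2484 and x_2* = 0.21887·9.2484 = 2.0242.
Expenditure on x_1: 6·9.2484 = 55.4901; share = 0.3964.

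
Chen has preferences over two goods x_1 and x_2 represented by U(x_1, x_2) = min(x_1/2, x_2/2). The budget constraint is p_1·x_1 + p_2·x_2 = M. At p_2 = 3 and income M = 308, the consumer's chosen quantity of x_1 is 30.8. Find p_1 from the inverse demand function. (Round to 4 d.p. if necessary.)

p_1 = 7

Leontief preferences: the optimum is at the kink where x_1/2 = x_2/2, i.e. x_2 = x_1.
Budget: p_1·x_1 + p_2·x_1 = M, so (2·p_1 + 2·p_2)·x_1 = 2·M.
Demand: x_1*(p_1,p_2,M) = 2·M/(2·p_1 + 2·p_2), x_2* = 2·M/(2·p_1 + 2·p_2).
Set x_1* = 30.8 in the demand function and solve for p_1: p_1 = 7.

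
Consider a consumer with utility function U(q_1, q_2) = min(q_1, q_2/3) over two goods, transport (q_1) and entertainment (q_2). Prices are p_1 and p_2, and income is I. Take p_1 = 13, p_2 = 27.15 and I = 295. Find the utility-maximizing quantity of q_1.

q_1* = 3.1233

Leontief preferences: the optimum is at the kink where q_1/1 = q_2/3, i.e. q_2 = 3·q_1.
Budget: p_1·q_1 + p_2·3·q_1 = I, so (p_1 + 3·p_2)·q_1 = I.
Demand: q_1*(p_1,p_2,I) = I/(p_1 + 3·p_2), q_2* = 3·I/(p_1 + 3·p_2).
Here 13 + 3·27.15 = 94.45, giving q_1* = 3.1233.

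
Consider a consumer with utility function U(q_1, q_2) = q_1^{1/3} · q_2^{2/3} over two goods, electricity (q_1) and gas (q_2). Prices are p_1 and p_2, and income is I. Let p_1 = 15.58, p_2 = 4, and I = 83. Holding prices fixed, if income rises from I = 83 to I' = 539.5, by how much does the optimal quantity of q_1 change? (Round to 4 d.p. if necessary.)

The MRS is (1/2)·q_2/q_1. Set MRS = p_1/p_2.
Rearranging, p_2·q_2 = 2·p_1·q_1. Substituting into the budget gives p_1·q_1·(1 + 2) = I.
Demand: q_1*(p_1,p_2,I) = 1/3·I/p_1 and q_2* = 2/3·I/p_2.
At p_1=15.58, p_2=4, I=83: q_1* = 1/3·83/15.58 = 1.7758.
At I' = 539.5: q_1* = 11.5426. Change: 11.5426 − 1.7758 = 9.7668.

Δq_1* = 9.7668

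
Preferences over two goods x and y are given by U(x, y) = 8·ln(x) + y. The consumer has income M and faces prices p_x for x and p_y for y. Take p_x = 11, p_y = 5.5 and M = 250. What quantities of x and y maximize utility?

MU_x = 8/x, MU_y = 1. Tangency: 8/x = p_x/p_y.
So x*(p_x,p_y) = 8·p_y/p_x, independent of income; and y* = (M − 8·p_y)/p_y.
At the given prices: x* = 8·5.5/11 = 4, and y* = 37.4545.

x* = 4, y* = 37.4545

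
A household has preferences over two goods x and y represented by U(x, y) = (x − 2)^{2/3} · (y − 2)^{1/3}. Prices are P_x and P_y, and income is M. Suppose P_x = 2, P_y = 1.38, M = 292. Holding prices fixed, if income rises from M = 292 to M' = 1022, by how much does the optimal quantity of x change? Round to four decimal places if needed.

Δx* = 243.3333

Substituting into the budget: x* = 2 + 2/3·(M − 2·P_x − 2·P_y)/P_x, and y* = 2 + 1/3·(…)/P_y.
Discretionary income = 292 − 2·2 − 2·1.38 = 285.24; x* = 2 + 2/3·285.24/2 = 97.08.
At M' = 1022: x* = 340.4133. Change: 340.4133 − 97.08 = 243.3333.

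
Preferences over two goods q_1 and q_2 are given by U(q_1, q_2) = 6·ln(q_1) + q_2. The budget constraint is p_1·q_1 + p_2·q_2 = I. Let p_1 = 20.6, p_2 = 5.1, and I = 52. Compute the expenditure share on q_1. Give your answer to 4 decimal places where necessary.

Set MRS = p_1/p_2: (6/q_1)/1 = p_1/p_2.
So q_1*(p_1,p_2) = 6·p_2/p_1, independent of income; and q_2* = (I − 6·p_2)/p_2.
At the given prices: q_1* = 6·5.1/20.6 = 1.4854, and q_2* = 4.1961.
Expenditure on q_1: 20.6·1.4854 = 30.6; share = 0.5885.

share on q_1 = 0.5885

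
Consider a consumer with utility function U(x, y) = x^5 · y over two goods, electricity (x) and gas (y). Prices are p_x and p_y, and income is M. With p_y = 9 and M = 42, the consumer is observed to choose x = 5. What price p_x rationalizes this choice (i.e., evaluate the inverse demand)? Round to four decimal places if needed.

The MRS is 5·y/x. Set MRS = p_x/p_y.
Rearranging, p_y·y = (1/5)·p_x·x. Substituting into the budget gives p_x·x·(1 + (1/5)) = M.
Demand: x*(p_x,p_y,M) = 5/6·M/p_x and y* = 1/6·M/p_y.
Set x* = 5 in the demand function and solve for p_x: p_x = 7.

p_x = 7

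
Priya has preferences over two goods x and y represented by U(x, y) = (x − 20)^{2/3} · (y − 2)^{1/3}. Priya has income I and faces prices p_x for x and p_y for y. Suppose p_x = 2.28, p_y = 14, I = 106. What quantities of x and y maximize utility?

Let x' = x−20, y' = y−2. MRS = 2·y'/x' = p_x/p_y.
After buying the subsistence bundle (20, 2), a share 2/3 of the remaining income goes to x: x* = 20 + 2/3·(I − 20p_x − 2p_y)/p_x.
Discretionary income = 106 − 20·2.28 − 2·14 = 32.4; x* = 20 + 2/3·32.4/2.28 = 29.4737; y* = 2 + 1/3·32.4/14 = 2.7714.

x* = 29.4737, y* = 2.7714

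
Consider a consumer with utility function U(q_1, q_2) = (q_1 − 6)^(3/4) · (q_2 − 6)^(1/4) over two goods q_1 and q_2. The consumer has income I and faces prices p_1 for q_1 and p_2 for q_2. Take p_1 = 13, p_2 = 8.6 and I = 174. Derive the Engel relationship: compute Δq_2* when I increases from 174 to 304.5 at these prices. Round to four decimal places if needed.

After buying the subsistence bundle (6, 6), a share 0.75 of the remaining income goes to q_1: q_1* = 6 + 0.75·(I − 6p_1 − 6p_2)/p_1.
Discretionary income = 174 − 6·13 − 6·8.6 = 44.4; q_2* = 6 + 0.25·44.4/8.6 = 7.2907.
At I' = 304.5: q_2* = 11.0843. Change: 11.0843 − 7.2907 = 3.7936.

Δq_2* = 3.7936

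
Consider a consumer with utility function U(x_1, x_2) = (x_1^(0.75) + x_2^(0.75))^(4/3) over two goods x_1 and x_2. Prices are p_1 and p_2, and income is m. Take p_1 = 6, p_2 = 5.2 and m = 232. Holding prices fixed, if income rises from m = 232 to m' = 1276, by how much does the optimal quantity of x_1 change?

Δx_1* = 68.607

With the ratio pinned down, the budget gives x_1* = m/(p_1 + p_2·(x_2/x_1)) and x_2* = (x_2/x_1)·x_1*.
Numerically x_2/x_1 = 1.772522, so x_1* = 232/(6 + 5.2·1.772522) = 15.246.
At m' = 1276: x_1* = 83.853. Change: 83.853 − 15.246 = 68.607.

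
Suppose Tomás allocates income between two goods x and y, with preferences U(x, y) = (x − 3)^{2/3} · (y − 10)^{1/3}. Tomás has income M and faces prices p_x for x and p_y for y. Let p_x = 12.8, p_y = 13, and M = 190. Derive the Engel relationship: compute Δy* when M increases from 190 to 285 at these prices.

Let x' = x−3, y' = y−10. MRS = 2·y'/x' = p_x/p_y.
After buying the subsistence bundle (3, 10), a share 2/3 of the remaining income goes to x: x* = 3 + 2/3·(M − 3p_x − 10p_y)/p_x.
Discretionary income = 190 − 3·12.8 − 10·13 = 21.6; y* = 10 + 1/3·21.6/13 = 10.5538.
At M' = 285: y* = 12.9897. Change: 12.9897 − 10.5538 = 2.4359.

Δy* = 2.4359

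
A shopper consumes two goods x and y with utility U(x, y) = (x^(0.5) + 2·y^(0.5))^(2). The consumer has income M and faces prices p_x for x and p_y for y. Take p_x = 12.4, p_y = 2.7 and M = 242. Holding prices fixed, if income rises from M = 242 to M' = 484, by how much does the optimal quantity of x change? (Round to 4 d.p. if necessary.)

MU_x ∝ x^(-0.5), MU_y ∝ 2·y^(-0.5), so MRS = (1/2)·(y/x)^(0.5) = p_x/p_y.
Solve for the ratio: y/x = [2·p_x/p_y]^(2).
With the ratio pinned down, the budget gives x* = M/(p_x + p_y·(y/x)) and y* = (y/x)·x*.
Numerically y/x = 84.367627, so x* = 242/(12.4 + 2.7·84.367627) = 1.0075.
At M' = 484: x* = 2.015. Change: 2.015 − 1.0075 = 1.0075.

Δx* = 1.0075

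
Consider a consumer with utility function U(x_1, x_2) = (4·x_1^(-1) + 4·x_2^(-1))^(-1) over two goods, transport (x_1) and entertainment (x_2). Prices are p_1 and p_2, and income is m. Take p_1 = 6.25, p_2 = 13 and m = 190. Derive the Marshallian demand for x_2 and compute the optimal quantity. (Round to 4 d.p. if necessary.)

x_2* = 8.6309

From the CES first-order condition, (x_2/x_1)^(2) = p_1/p_2.
Solve for the ratio: x_2/x_1 = [p_1/p_2]^(0.5).
With the ratio pinned down, the budget gives x_1* = m/(p_1 + p_2·(x_2/x_1)) and x_2* = (x_2/x_1)·x_1*.
Numerically x_2/x_1 = 0.693375, so x_1* = 190/(6.25 + 13·0.693375) = 12.4477 and x_2* = 0.693375·12.4477 = 8.6309.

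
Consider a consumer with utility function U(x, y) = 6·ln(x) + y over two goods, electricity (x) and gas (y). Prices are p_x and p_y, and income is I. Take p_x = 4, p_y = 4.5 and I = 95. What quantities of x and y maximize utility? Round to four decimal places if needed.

So x*(p_x,p_y) = 6·p_y/p_x, independent of income; and y* = (I − 6·p_y)/p_y.
At the given prices: x* = 6·4.5/4 = 6.75, and y* = 15.1111.

x* = 6.75, y* = 15.1111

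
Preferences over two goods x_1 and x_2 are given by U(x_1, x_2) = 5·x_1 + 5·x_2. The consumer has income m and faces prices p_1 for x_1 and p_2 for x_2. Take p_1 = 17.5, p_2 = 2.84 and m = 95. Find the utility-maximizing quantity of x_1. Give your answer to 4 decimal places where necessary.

x_2 gives more utility per dollar, so spend all income on x_2: x_2* = m/p_2, x_1* = 0.
Numerically: x_1* = 0, x_2* = 33.4507.

x_1* = 0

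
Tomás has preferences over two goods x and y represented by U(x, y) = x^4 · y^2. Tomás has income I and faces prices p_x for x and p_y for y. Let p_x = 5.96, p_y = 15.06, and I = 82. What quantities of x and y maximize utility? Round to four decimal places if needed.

Demand: x*(p_x,p_y,I) = 2/3·I/p_x and y* = 1/3·I/p_y.
At p_x=5.96, p_y=15.06, I=82: x* = 2/3·82/5.96 = 9.1723, y* = 1.815.

x* = 9.1723, y* = 1.815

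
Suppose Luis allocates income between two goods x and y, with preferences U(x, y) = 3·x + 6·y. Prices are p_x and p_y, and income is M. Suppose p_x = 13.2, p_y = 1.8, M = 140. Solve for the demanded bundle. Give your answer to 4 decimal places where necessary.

x* = 0, y* = 77.7778

y gives more utility per dollar, so spend all income on y: y* = M/p_y, x* = 0.
Numerically: x* = 0, y* = 77.7778.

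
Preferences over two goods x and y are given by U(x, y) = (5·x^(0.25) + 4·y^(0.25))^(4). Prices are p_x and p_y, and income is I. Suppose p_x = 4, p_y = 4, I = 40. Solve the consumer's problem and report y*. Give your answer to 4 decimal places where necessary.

From the CES first-order condition, (5/4)·(y/x)^(0.75) = p_x/p_y.
Solve for the ratio: y/x = [(4/5)·p_x/p_y]^(4/3).
Substitute y = (y/x)·x into the budget: x* = I/(p_x + p_y·(y/x)).
Numerically y/x = 0.742654, so x* = 40/(4 + 4·0.742654) = 5.7384 and y* = 0.742654·5.7384 = 4.2616.

y* = 4.2616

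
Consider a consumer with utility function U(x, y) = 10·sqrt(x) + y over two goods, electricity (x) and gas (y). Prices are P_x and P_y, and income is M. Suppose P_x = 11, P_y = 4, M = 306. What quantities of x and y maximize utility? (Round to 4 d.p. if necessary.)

Plugging in: x* = (5·4/11)² = 3.3058, y* = 67.4091.

x* = 3.3058, y* = 67.4091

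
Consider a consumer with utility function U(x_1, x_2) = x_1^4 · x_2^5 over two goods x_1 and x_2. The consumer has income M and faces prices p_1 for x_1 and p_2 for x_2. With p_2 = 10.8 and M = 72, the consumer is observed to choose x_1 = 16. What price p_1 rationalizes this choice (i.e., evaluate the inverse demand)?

The MRS is (4/5)·x_2/x_1. Set MRS = p_1/p_2.
Rearranging, p_2·x_2 = (5/4)·p_1·x_1. Substituting into the budget gives p_1·x_1·(1 + (5/4)) = M.
Demand: x_1*(p_1,p_2,M) = 4/9·M/p_1 and x_2* = 5/9·M/p_2.
Set x_1* = 16 in the demand function and solve for p_1: p_1 = 2.

p_1 = 2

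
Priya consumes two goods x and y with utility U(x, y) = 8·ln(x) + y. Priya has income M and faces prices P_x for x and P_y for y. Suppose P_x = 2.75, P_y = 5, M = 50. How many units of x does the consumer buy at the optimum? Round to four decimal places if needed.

At the given prices: x* = 8·5/2.75 = 14.5455.

x* = 14.5455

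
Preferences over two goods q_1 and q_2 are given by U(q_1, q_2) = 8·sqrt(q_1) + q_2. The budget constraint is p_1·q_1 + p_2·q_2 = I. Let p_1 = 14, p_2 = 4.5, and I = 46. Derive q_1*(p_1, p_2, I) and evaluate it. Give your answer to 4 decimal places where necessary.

q_1* = 1.6531

MU_q_1 = 4/√q_1, MU_q_2 = 1. Tangency: 4/√q_1 = p_1/p_2.
Solve: √q_1 = 4·p_2/p_1, so q_1*(p_1,p_2) = (4·p_2/p_1)², and q_2* = (I − p_1·q_1*)/p_2.
Plugging in: q_1* = (4·4.5/14)² = 1.6531.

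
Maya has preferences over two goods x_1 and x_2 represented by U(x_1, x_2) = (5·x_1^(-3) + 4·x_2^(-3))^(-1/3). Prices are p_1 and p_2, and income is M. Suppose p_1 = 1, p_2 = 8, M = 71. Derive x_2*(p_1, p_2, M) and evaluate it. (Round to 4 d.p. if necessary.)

From the CES first-order condition, (5/4)·(x_2/x_1)^(4) = p_1/p_2.
Solve for the ratio: x_2/x_1 = [(4/5)·p_1/p_2]^(0.25).
Substitute x_2 = (x_2/x_1)·x_1 into the budget: x_1* = M/(p_1 + p_2·(x_2/x_1)).
Numerically x_2/x_1 = 0.562341, so x_1* = 71/(1 + 8·0.562341) = 12.9121 and x_2* = 0.562341·12.9121 = 7.261.

x_2* = 7.261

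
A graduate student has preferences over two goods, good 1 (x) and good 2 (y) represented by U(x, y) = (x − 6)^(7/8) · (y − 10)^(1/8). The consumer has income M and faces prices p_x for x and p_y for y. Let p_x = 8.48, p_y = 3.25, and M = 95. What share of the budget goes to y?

share on y = 0.3574

This is Cobb-Douglas in (x−6, y−10): tangency gives 0.875·p_y·(y−10) = 0.125·p_x·(x−6).
After buying the subsistence bundle (6, 10), a share 0.875 of the remaining income goes to x: x* = 6 + 0.875·(M − 6p_x − 10p_y)/p_x.
Discretionary income = 95 − 6·8.48 − 10·3.25 = 11.62; x* = 6 + 0.875·11.62/8.48 = 7.199; y* = 10 + 0.125·11.62/3.25 = 10.4469.
Expenditure on y: 3.25·10.4469 = 33.9525; share = 0.3574.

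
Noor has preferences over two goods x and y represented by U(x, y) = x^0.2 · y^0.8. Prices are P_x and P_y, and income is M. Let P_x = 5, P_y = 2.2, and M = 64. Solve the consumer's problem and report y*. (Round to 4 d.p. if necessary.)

y* = 23.2727

MU_x/MU_y = (0.2·y)/(0.8·x); tangency sets this equal to P_x/P_y.
Rearranging, P_y·y = 4·P_x·x. Substituting into the budget gives P_x·x·(1 + 4) = M.
Demand: x*(P_x,P_y,M) = 0.2·M/P_x and y* = 0.8·M/P_y.
At P_x=5, P_y=2.2, M=64: y* = 0.8·64/2.2 = 23.2727.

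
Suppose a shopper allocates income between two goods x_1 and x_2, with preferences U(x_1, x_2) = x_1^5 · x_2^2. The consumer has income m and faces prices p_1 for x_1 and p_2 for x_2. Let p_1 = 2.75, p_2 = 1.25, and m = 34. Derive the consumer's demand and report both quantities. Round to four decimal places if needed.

x_1* = 8.8312, x_2* = 7.7714

The MRS is (5/2)·x_2/x_1. Set MRS = p_1/p_2.
Rearranging, p_2·x_2 = (2/5)·p_1·x_1. Substituting into the budget gives p_1·x_1·(1 + (2/5)) = m.
Demand: x_1*(p_1,p_2,m) = 5/7·m/p_1 and x_2* = 2/7·m/p_2.
At p_1=2.75, p_2=1.25, m=34: x_1* = 5/7·34/2.75 = 8.8312, x_2* = 7.7714.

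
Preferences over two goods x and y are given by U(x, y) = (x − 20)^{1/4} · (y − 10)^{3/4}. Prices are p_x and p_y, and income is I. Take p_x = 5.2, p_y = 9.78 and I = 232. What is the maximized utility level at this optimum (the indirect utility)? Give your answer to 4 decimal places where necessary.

V = 2.0608

MRS = (1/3)·(y−10)/(x−20). Tangency with p_x/p_y gives y−10 = 3·(p_x/p_y)·(x−20).
Substituting into the budget: x* = 20 + 0.25·(I − 20·p_x − 10·p_y)/p_x, and y* = 10 + 0.75·(…)/p_y.
Discretionary income = 232 − 20·5.2 − 10·9.78 = 30.2; x* = 20 + 0.25·30.2/5.2 = 21.4519; y* = 10 + 0.75·30.2/9.78 = 12.316.
Utility at the optimum: U(21.4519, 12.316) = 2.0608.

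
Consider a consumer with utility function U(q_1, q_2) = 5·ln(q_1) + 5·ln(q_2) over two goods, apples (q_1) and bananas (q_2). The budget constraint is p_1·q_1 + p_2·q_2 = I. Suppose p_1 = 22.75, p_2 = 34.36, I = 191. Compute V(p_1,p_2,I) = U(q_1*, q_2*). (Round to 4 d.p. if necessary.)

Demand: q_1*(p_1,p_2,I) = 0.5·I/p_1 and q_2* = 0.5·I/p_2.
At p_1=22.75, p_2=34.36, I=191: q_1* = 0.5·191/22.75 = 4.1978, q_2* = 2.7794.
Utility at the optimum: U(4.1978, 2.7794) = 12.284.

V = 12.284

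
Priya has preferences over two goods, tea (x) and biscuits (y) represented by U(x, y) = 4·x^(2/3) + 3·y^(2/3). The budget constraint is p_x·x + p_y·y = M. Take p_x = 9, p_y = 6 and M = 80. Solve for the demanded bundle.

x* = 4.5602, y* = 6.493

From the CES first-order condition, (4/3)·(y/x)^(1/3) = p_x/p_y.
Hence y/x = ((3/4)·p_x/p_y)^(1/(1/3)), i.e. raised to the 3 power.
Substitute y = (y/x)·x into the budget: x* = M/(p_x + p_y·(y/x)).
Numerically y/x = 1.423828, so x* = 80/(9 + 6·1.423828) = 4.5602 and y* = 1.423828·4.5602 = 6.493.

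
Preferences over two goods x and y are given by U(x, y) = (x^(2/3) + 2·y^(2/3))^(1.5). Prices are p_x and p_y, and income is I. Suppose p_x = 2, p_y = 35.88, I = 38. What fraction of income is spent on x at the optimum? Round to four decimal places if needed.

share on x = 0.9757

From the CES first-order condition, (1/2)·(y/x)^(1/3) = p_x/p_y.
Hence y/x = (2·p_x/p_y)^(1/(1/3)), i.e. raised to the 3 power.
With the ratio pinned down, the budget gives x* = I/(p_x + p_y·(y/x)) and y* = (y/x)·x*.
Numerically y/x = 0.001386, so x* = 38/(2 + 35.88·0.001386) = 18.5392 and y* = 0.001386·18.5392 = 0.0257.
Expenditure on x: 2·18.5392 = 37.0784; share = 0.9757.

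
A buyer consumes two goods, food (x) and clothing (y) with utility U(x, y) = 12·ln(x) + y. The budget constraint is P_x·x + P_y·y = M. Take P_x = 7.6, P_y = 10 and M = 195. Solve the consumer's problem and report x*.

x* = 15.7895

Set MRS = P_x/P_y: (12/x)/1 = P_x/P_y.
So x*(P_x,P_y) = 12·P_y/P_x, independent of income; and y* = (M − 12·P_y)/P_y.
At the given prices: x* = 12·10/7.6 = 15.7895.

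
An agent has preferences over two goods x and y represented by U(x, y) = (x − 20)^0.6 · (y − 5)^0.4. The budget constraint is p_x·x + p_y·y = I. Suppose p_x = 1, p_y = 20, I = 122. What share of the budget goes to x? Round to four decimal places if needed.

This is Cobb-Douglas in (x−20, y−5): tangency gives 0.6·p_y·(y−5) = 0.4·p_x·(x−20).
Substituting into the budget: x* = 20 + 0.6·(I − 20·p_x − 5·p_y)/p_x, and y* = 5 + 0.4·(…)/p_y.
Discretionary income = 122 − 20·1 − 5·20 = 2; x* = 20 + 0.6·2/1 = 21.2; y* = 5 + 0.4·2/20 = 5.04.
Expenditure on x: 1·21.2 = 21.2; share = 0.1738.

share on x = 0.1738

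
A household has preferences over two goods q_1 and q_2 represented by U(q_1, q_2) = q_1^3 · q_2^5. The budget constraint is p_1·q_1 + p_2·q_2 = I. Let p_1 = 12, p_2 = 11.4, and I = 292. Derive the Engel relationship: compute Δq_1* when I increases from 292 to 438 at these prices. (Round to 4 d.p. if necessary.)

MU_q_1/MU_q_2 = (3·q_2)/(5·q_1); tangency sets this equal to p_1/p_2.
So 3·p_2·q_2 = 5·p_1·q_1; combined with the budget, a share 0.375 of income goes to q_1.
Demand: q_1*(p_1,p_2,I) = 0.375·I/p_1 and q_2* = 0.625·I/p_2.
At p_1=12, p_2=11.4, I=292: q_1* = 0.375·292/12 = 9.125.
At I' = 438: q_1* = 13.6875. Change: 13.6875 − 9.125 = 4.5625.

Δq_1* = 4.5625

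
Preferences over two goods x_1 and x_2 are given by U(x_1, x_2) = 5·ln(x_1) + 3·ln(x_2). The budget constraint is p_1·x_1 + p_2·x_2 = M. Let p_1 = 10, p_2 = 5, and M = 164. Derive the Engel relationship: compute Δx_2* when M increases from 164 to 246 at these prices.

Δx_2* = 6.15

The MRS is (5/3)·x_2/x_1. Set MRS = p_1/p_2.
Rearranging, p_2·x_2 = (3/5)·p_1·x_1. Substituting into the budget gives p_1·x_1·(1 + (3/5)) = M.
Demand: x_1*(p_1,p_2,M) = 0.625·M/p_1 and x_2* = 0.375·M/p_2.
At p_1=10, p_2=5, M=164: x_2* = 0.375·164/5 = 12.3.
At M' = 246: x_2* = 18.45. Change: 18.45 − 12.3 = 6.15.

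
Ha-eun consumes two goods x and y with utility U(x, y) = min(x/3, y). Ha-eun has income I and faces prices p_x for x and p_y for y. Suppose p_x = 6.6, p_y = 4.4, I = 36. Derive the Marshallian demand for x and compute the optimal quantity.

Leontief preferences: the optimum is at the kink where x/3 = y/1, i.e. y = (1/3)·x.
Budget: p_x·x + p_y·(1/3)·x = I, so (3·p_x + p_y)·x = 3·I.
Demand: x*(p_x,p_y,I) = 3·I/(3·p_x + p_y), y* = I/(3·p_x + p_y).
Here 3·6.6 + 4.4 = 24.2, giving x* = 4.4628.

x* = 4.4628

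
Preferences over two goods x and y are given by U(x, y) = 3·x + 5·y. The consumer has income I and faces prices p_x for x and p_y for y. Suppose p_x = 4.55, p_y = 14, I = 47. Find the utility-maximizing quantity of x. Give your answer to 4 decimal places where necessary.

x* = 10.3297

Linear utility — the consumer picks whichever good has higher MU/price: 3/4.55 = 0.6593 vs 5/14 = 0.3571.
x gives more utility per dollar, so spend all income on x: x* = I/p_x, y* = 0.
Numerically: x* = 10.3297, y* = 0.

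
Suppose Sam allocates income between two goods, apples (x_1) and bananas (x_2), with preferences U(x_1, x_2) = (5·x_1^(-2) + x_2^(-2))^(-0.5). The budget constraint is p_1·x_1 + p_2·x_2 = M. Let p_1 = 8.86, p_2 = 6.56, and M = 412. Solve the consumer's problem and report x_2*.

x_2* = 20.3295

Numerically x_2/x_1 = 0.646428, so x_1* = 412/(8.86 + 6.56·0.646428) = 31.449 and x_2* = 0.646428·31.449 = 20.3295.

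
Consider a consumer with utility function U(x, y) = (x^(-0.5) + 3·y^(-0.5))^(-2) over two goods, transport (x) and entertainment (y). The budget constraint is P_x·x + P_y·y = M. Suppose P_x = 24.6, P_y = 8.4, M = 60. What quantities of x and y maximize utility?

From the CES first-order condition, (1/3)·(y/x)^(1.5) = P_x/P_y.
Hence y/x = (3·P_x/P_y)^(1/(1.5)), i.e. raised to the 2/3 power.
With the ratio pinned down, the budget gives x* = M/(P_x + P_y·(y/x)) and y* = (y/x)·x*.
Numerically y/x = 4.257795, so x* = 60/(24.6 + 8.4·4.257795) = 0.9939 and y* = 4.257795·0.9939 = 4.232.

x* = 0.9939, y* = 4.232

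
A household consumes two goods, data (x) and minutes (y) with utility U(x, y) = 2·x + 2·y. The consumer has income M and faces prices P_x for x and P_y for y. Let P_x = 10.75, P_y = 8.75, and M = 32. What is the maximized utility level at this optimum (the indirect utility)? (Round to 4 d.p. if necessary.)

Perfect substitutes: compare marginal utility per dollar. 2/P_x vs 2/P_y → 0.186 vs 0.2286.
y gives more utility per dollar, so spend all income on y: y* = M/P_y, x* = 0.
Numerically: x* = 0, y* = 3.6571.
Utility at the optimum: U(0, 3.6571) = 7.3143.

V = 7.3143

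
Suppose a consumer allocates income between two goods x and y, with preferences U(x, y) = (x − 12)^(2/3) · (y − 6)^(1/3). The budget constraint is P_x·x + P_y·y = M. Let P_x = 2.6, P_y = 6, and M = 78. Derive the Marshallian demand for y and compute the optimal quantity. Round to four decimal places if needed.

Let x' = x−12, y' = y−6. MRS = 2·y'/x' = P_x/P_y.
Substituting into the budget: x* = 12 + 2/3·(M − 12·P_x − 6·P_y)/P_x, and y* = 6 + 1/3·(…)/P_y.
Discretionary income = 78 − 12·2.6 − 6·6 = 10.8; y* = 6 + 1/3·10.8/6 = 6.6.

y* = 6.6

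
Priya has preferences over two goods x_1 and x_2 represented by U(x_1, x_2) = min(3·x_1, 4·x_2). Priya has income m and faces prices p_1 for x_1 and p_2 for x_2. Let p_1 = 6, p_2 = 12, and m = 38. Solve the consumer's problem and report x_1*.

With perfect complements, no substitution: consume in ratio x_1:x_2 = 4:3.
Budget: p_1·x_1 + p_2·(3/4)·x_1 = m, so (4·p_1 + 3·p_2)·x_1 = 4·m.
Demand: x_1*(p_1,p_2,m) = 4·m/(4·p_1 + 3·p_2), x_2* = 3·m/(4·p_1 + 3·p_2).
Here 4·6 + 3·12 = 60, giving x_1* = 2.5333.

x_1* = 2.5333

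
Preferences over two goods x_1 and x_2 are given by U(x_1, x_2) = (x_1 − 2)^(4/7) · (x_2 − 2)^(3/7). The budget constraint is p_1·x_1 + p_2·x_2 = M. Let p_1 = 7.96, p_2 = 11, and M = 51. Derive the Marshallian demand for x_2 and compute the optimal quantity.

x_2* = 2.5096

This is Cobb-Douglas in (x_1−2, x_2−2): tangency gives 4/7·p_2·(x_2−2) = 3/7·p_1·(x_1−2).
Substituting into the budget: x_1* = 2 + 4/7·(M − 2·p_1 − 2·p_2)/p_1, and x_2* = 2 + 3/7·(…)/p_2.
Discretionary income = 51 − 2·7.96 − 2·11 = 13.08; x_2* = 2 + 3/7·13.08/11 = 2.5096.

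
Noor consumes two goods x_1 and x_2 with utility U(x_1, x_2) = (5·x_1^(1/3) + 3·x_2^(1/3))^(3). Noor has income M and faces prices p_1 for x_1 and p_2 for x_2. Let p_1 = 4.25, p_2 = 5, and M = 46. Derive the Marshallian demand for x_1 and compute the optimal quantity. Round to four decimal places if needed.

From the CES first-order condition, (5/3)·(x_2/x_1)^(2/3) = p_1/p_2.
Hence x_2/x_1 = ((3/5)·p_1/p_2)^(1/(2/3)), i.e. raised to the 1.5 power.
With the ratio pinned down, the budget gives x_1* = M/(p_1 + p_2·(x_2/x_1)) and x_2* = (x_2/x_1)·x_1*.
Numerically x_2/x_1 = 0.364213, so x_1* = 46/(4.25 + 5·0.364213) = 7.5769.

x_1* = 7.5769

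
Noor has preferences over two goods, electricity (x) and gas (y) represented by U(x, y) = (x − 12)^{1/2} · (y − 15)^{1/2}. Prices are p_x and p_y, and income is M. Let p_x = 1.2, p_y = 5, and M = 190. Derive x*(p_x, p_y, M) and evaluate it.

x* = 53.9167

This is Cobb-Douglas in (x−12, y−15): tangency gives 0.5·p_y·(y−15) = 0.5·p_x·(x−12).
After buying the subsistence bundle (12, 15), a share 0.5 of the remaining income goes to x: x* = 12 + 0.5·(M − 12p_x − 15p_y)/p_x.
Discretionary income = 190 − 12·1.2 − 15·5 = 100.6; x* = 12 + 0.5·100.6/1.2 = 53.9167.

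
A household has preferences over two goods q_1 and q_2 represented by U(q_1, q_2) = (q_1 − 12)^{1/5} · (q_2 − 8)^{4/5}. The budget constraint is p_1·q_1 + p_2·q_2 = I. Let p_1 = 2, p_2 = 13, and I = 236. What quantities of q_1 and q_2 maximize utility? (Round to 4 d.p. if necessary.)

Let q_1' = q_1−12, q_2' = q_2−8. MRS = (1/4)·q_2'/q_1' = p_1/p_2.
After buying the subsistence bundle (12, 8), a share 0.2 of the remaining income goes to q_1: q_1* = 12 + 0.2·(I − 12p_1 − 8p_2)/p_1.
Discretionary income = 236 − 12·2 − 8·13 = 108; q_1* = 12 + 0.2·108/2 = 22.8; q_2* = 8 + 0.8·108/13 = 14.6462.

q_1* = 22.8, q_2* = 14.6462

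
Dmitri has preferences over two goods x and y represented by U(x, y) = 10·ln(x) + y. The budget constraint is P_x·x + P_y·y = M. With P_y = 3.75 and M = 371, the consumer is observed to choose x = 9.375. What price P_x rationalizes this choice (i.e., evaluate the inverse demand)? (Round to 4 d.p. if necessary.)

MU_x = 10/x, MU_y = 1. Tangency: 10/x = P_x/P_y.
So x*(P_x,P_y) = 10·P_y/P_x, independent of income; and y* = (M − 10·P_y)/P_y.
Set x* = 9.375 in the demand function and solve for P_x: P_x = 4.

P_x = 4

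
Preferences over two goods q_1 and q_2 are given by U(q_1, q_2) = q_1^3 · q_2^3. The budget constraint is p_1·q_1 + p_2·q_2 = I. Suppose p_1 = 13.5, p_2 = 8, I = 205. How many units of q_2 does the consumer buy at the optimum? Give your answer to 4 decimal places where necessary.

q_2* = 12.8125

Demand: q_1*(p_1,p_2,I) = 0.5·I/p_1 and q_2* = 0.5·I/p_2.
At p_1=13.5, p_2=8, I=205: q_2* = 0.5·205/8 = 12.8125.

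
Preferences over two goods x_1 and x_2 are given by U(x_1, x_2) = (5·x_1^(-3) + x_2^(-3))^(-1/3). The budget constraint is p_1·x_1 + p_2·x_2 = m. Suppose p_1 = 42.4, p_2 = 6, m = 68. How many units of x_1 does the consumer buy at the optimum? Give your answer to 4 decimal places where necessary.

Numerically x_2/x_1 = 1.090338, so x_1* = 68/(42.4 + 6·1.090338) = 1.3894.

x_1* = 1.3894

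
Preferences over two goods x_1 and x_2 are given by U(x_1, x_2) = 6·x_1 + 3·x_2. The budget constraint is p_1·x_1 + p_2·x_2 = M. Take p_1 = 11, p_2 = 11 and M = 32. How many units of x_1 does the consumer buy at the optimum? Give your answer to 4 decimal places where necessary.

Perfect substitutes: compare marginal utility per dollar. 6/p_1 vs 3/p_2 → 0.5455 vs 0.2727.
x_1 gives more utility per dollar, so spend all income on x_1: x_1* = M/p_1, x_2* = 0.
Numerically: x_1* = 2.9091, x_2* = 0.

x_1* = 2.9091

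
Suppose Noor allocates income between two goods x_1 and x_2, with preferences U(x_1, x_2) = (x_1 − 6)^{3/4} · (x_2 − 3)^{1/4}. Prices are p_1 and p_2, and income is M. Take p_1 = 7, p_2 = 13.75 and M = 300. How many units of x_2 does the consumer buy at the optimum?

x_2* = 6.9409

Let x_1' = x_1−6, x_2' = x_2−3. MRS = 3·x_2'/x_1' = p_1/p_2.
Substituting into the budget: x_1* = 6 + 0.75·(M − 6·p_1 − 3·p_2)/p_1, and x_2* = 3 + 0.25·(…)/p_2.
Discretionary income = 300 − 6·7 − 3·13.75 = 216.75; x_2* = 3 + 0.25·216.75/13.75 = 6.9409.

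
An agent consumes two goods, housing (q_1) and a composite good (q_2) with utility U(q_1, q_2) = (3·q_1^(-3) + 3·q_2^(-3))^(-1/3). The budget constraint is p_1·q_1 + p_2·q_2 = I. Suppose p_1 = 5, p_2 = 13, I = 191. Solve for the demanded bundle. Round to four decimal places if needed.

Substitute q_2 = (q_2/q_1)·q_1 into the budget: q_1* = I/(p_1 + p_2·(q_2/q_1)).
Numerically q_2/q_1 = 0.787511, so q_1* = 191/(5 + 13·0.787511) = 12.5347 and q_2* = 0.787511·12.5347 = 9.8713.

q_1* = 12.5347, q_2* = 9.8713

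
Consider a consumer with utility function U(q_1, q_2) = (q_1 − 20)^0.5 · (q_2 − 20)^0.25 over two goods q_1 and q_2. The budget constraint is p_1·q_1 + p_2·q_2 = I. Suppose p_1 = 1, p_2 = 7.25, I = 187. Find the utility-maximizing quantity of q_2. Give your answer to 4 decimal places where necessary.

This is Cobb-Douglas in (q_1−20, q_2−20): tangency gives 0.5·p_2·(q_2−20) = 0.25·p_1·(q_1−20).
After buying the subsistence bundle (20, 20), a share 2/3 of the remaining income goes to q_1: q_1* = 20 + 2/3·(I − 20p_1 − 20p_2)/p_1.
Discretionary income = 187 − 20·1 − 20·7.25 = 22; q_2* = 20 + 1/3·22/7.25 = 21.0115.

q_2* = 21.0115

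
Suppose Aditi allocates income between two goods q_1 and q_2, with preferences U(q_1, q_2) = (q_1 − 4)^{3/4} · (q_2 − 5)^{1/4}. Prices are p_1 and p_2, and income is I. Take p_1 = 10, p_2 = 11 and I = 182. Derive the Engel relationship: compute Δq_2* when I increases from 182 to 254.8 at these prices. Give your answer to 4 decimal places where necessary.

Δq_2* = 1.6545

This is Cobb-Douglas in (q_1−4, q_2−5): tangency gives 0.75·p_2·(q_2−5) = 0.25·p_1·(q_1−4).
After buying the subsistence bundle (4, 5), a share 0.75 of the remaining income goes to q_1: q_1* = 4 + 0.75·(I − 4p_1 − 5p_2)/p_1.
Discretionary income = 182 − 4·10 − 5·11 = 87; q_2* = 5 + 0.25·87/11 = 6.9773.
At I' = 254.8: q_2* = 8.6318. Change: 8.6318 − 6.9773 = 1.6545.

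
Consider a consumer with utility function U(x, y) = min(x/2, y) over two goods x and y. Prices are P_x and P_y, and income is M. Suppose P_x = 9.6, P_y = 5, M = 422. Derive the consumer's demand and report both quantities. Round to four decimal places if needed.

x* = 34.876, y* = 17.438

Leontief preferences: the optimum is at the kink where x/2 = y/1, i.e. y = (1/2)·x.
Budget: P_x·x + P_y·(1/2)·x = M, so (2·P_x + P_y)·x = 2·M.
Demand: x*(P_x,P_y,M) = 2·M/(2·P_x + P_y), y* = M/(2·P_x + P_y).
Here 2·9.6 + 5 = 24.2, giving x* = 34.876 and y* = 17.438.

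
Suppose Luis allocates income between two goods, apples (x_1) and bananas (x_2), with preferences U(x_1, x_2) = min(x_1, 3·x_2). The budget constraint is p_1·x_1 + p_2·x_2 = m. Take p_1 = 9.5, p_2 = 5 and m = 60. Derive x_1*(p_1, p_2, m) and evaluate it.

x_1* = 5.3731

With perfect complements, no substitution: consume in ratio x_1:x_2 = 3:1.
Budget: p_1·x_1 + p_2·(1/3)·x_1 = m, so (3·p_1 + p_2)·x_1 = 3·m.
Demand: x_1*(p_1,p_2,m) = 3·m/(3·p_1 + p_2), x_2* = m/(3·p_1 + p_2).
Here 3·9.5 + 5 = 33.5, giving x_1* = 5.3731.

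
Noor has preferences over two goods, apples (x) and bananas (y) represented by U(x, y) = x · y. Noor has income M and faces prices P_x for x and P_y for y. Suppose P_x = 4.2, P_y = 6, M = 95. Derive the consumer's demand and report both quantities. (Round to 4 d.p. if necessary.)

Demand: x*(P_x,P_y,M) = 0.5·M/P_x and y* = 0.5·M/P_y.
At P_x=4.2, P_y=6, M=95: x* = 0.5·95/4.2 = 11.3095, y* = 7.9167.

x* = 11.3095, y* = 7.9167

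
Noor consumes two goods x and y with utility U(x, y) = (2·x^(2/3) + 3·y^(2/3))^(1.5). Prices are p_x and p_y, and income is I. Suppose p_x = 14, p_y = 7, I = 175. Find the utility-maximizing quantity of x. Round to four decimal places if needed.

x* = 0.8621

MRS = MU_x/MU_y = (2/3)·(y/x)^(1/3). Set equal to p_x/p_y.
Hence y/x = ((3/2)·p_x/p_y)^(1/(1/3)), i.e. raised to the 3 power.
Substitute y = (y/x)·x into the budget: x* = I/(p_x + p_y·(y/x)).
Numerically y/x = 27, so x* = 175/(14 + 7·27) = 0.8621.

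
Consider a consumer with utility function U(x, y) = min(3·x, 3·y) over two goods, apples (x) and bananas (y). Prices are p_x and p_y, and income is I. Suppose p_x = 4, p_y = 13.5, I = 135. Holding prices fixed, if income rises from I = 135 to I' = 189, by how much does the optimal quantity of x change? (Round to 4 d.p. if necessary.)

Δx* = 3.0857

With perfect complements, no substitution: consume in ratio x:y = 3:3.
Budget: p_x·x + p_y·x = I, so (3·p_x + 3·p_y)·x = 3·I.
Demand: x*(p_x,p_y,I) = 3·I/(3·p_x + 3·p_y), y* = 3·I/(3·p_x + 3·p_y).
Here 3·4 + 3·13.5 = 52.5, giving x* = 7.7143.
At I' = 189: x* = 10.8. Change: 10.8 − 7.7143 = 3.0857.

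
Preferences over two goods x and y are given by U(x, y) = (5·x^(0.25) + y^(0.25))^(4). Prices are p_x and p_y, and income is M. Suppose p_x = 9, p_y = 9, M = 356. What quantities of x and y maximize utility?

MRS = MU_x/MU_y = 5·(y/x)^(0.75). Set equal to p_x/p_y.
Hence y/x = ((1/5)·p_x/p_y)^(1/(0.75)), i.e. raised to the 4/3 power.
Substitute y = (y/x)·x into the budget: x* = M/(p_x + p_y·(y/x)).
Numerically y/x = 0.116961, so x* = 356/(9 + 9·0.116961) = 35.4136 and y* = 0.116961·35.4136 = 4.142.

x* = 35.4136, y* = 4.142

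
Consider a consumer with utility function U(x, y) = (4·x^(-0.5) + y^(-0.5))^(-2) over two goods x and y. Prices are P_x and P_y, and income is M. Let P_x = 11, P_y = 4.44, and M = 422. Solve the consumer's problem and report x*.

x* = 29.6637

MRS = MU_x/MU_y = 4·(y/x)^(1.5). Set equal to P_x/P_y.
Hence y/x = ((1/4)·P_x/P_y)^(1/(1.5)), i.e. raised to the 2/3 power.
Substitute y = (y/x)·x into the budget: x* = M/(P_x + P_y·(y/x)).
Numerically y/x = 0.726607, so x* = 422/(11 + 4.44·0.726607) = 29.6637.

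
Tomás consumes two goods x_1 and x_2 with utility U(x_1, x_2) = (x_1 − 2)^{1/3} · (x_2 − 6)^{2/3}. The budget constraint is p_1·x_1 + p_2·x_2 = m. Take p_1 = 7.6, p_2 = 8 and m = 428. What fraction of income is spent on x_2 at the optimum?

Let x_1' = x_1−2, x_2' = x_2−6. MRS = (1/2)·x_2'/x_1' = p_1/p_2.
Substituting into the budget: x_1* = 2 + 1/3·(m − 2·p_1 − 6·p_2)/p_1, and x_2* = 6 + 2/3·(…)/p_2.
Discretionary income = 428 − 2·7.6 − 6·8 = 364.8; x_1* = 2 + 1/3·364.8/7.6 = 18; x_2* = 6 + 2/3·364.8/8 = 36.4.
Expenditure on x_2: 8·36.4 = 291.2; share = 0.6804.

share on x_2 = 0.6804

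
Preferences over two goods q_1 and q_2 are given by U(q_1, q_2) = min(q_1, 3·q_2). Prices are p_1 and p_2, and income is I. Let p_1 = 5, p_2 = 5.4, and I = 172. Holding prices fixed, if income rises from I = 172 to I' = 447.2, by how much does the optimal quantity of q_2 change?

Δq_2* = 13.4902

Leontief preferences: the optimum is at the kink where q_1/3 = q_2/1, i.e. q_2 = (1/3)·q_1.
Budget: p_1·q_1 + p_2·(1/3)·q_1 = I, so (3·p_1 + p_2)·q_1 = 3·I.
Demand: q_1*(p_1,p_2,I) = 3·I/(3·p_1 + p_2), q_2* = I/(3·p_1 + p_2).
Here 3·5 + 5.4 = 20.4, giving q_2* = 8.4314.
At I' = 447.2: q_2* = 21.9216. Change: 21.9216 − 8.4314 = 13.4902.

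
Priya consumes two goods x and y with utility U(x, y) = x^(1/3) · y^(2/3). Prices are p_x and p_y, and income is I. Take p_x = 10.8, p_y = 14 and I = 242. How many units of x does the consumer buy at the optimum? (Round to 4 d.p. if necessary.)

Tangency: MRS = (1/2)·y/x = p_x/p_y.
So 1/3·p_y·y = 2/3·p_x·x; combined with the budget, a share 1/3 of income goes to x.
Demand: x*(p_x,p_y,I) = 1/3·I/p_x and y* = 2/3·I/p_y.
At p_x=10.8, p_y=14, I=242: x* = 1/3·242/10.8 = 7.4691.

x* = 7.4691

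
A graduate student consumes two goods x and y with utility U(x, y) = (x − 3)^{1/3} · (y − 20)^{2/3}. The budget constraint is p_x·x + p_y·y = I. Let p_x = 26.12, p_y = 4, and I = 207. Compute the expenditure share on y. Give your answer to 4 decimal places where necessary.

share on y = 0.5431

Let x' = x−3, y' = y−20. MRS = (1/2)·y'/x' = p_x/p_y.
After buying the subsistence bundle (3, 20), a share 1/3 of the remaining income goes to x: x* = 3 + 1/3·(I − 3p_x − 20p_y)/p_x.
Discretionary income = 207 − 3·26.12 − 20·4 = 48.64; x* = 3 + 1/3·48.64/26.12 = 3.6207; y* = 20 + 2/3·48.64/4 = 28.1067.
Expenditure on y: 4·28.1067 = 112.4267; share = 0.5431.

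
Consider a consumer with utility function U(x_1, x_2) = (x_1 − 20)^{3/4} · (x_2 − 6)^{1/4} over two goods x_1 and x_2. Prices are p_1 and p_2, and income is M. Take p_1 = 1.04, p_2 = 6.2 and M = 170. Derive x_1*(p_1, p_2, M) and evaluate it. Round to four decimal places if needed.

x_1* = 100.7692

Let x_1' = x_1−20, x_2' = x_2−6. MRS = 3·x_2'/x_1' = p_1/p_2.
Substituting into the budget: x_1* = 20 + 0.75·(M − 20·p_1 − 6·p_2)/p_1, and x_2* = 6 + 0.25·(…)/p_2.
Discretionary income = 170 − 20·1.04 − 6·6.2 = 112; x_1* = 20 + 0.75·112/1.04 = 100.7692.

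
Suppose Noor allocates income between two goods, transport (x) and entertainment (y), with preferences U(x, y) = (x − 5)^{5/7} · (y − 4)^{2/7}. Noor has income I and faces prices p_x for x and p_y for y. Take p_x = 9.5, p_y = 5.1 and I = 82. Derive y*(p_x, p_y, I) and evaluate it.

Let x' = x−5, y' = y−4. MRS = (5/2)·y'/x' = p_x/p_y.
Substituting into the budget: x* = 5 + 5/7·(I − 5·p_x − 4·p_y)/p_x, and y* = 4 + 2/7·(…)/p_y.
Discretionary income = 82 − 5·9.5 − 4·5.1 = 14.1; y* = 4 + 2/7·14.1/5.1 = 4.7899.

y* = 4.7899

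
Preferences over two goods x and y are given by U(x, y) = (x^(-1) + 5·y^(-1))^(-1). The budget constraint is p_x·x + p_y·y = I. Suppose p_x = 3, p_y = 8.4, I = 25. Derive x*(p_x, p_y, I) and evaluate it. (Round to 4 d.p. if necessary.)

Numerically y/x = 1.336306, so x* = 25/(3 + 8.4·1.336306) = 1.7575.

x* = 1.7575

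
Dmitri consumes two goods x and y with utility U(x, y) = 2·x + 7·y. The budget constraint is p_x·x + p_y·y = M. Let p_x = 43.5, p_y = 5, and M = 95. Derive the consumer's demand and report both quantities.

Linear utility — the consumer picks whichever good has higher MU/price: 2/43.5 = 0.046 vs 7/5 = 1.4.
y gives more utility per dollar, so spend all income on y: y* = M/p_y, x* = 0.
Numerically: x* = 0, y* = 19.

x* = 0, y* = 19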